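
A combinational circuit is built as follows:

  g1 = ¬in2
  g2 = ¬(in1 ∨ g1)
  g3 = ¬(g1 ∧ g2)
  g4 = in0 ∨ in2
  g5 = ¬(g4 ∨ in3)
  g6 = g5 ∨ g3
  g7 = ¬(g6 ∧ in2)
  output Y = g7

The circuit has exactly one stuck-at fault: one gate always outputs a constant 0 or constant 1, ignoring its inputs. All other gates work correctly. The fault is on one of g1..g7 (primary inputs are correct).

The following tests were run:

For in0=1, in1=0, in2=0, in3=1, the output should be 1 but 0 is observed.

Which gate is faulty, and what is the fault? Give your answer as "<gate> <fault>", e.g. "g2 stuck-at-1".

g7 stuck-at-0

Fault-free values for test 1 (in0=1, in1=0, in2=0, in3=1): g1=1, g2=0, g3=1, g4=1, g5=0, g6=1, g7=1, giving Y=1. Observed 0.
Test 1: faults giving observed 0 are {g7 stuck-at-0}.
Only g7 stuck-at-0 is consistent with every test.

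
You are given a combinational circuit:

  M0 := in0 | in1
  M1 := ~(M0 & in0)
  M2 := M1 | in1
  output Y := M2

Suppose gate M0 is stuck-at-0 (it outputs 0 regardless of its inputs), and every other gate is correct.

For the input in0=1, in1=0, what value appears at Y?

Propagate with M0 forced: M0=0 [stuck-at-0], M1=1, M2=1.
So Y = 1. (Without the fault it would be 0.)

1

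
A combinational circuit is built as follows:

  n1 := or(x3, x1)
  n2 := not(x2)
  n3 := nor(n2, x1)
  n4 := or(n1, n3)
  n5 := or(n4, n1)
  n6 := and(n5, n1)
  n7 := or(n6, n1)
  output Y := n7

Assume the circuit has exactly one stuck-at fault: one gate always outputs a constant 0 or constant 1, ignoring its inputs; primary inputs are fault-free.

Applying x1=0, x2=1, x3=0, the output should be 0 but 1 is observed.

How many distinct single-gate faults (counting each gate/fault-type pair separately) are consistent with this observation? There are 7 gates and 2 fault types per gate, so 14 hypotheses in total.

3

Fault-free: n1=0, n2=0, n3=1, n4=1, n5=1, n6=0, n7=0 → 0. Observed 1.
  n1 stuck-at-0: output 0 ✗
  n1 stuck-at-1: output 1 ✓
  n2 stuck-at-0: output 0 ✗
  n2 stuck-at-1: output 0 ✗
  n3 stuck-at-0: output 0 ✗
  n3 stuck-at-1: output 0 ✗
  n4 stuck-at-0: output 0 ✗
  n4 stuck-at-1: output 0 ✗
  n5 stuck-at-0: output 0 ✗
  n5 stuck-at-1: output 0 ✗
  n6 stuck-at-0: output 0 ✗
  n6 stuck-at-1: output 1 ✓
  n7 stuck-at-0: output 0 ✗
  n7 stuck-at-1: output 1 ✓
Consistent faults: {n1 stuck-at-1, n6 stuck-at-1, n7 stuck-at-1} — 3 in all.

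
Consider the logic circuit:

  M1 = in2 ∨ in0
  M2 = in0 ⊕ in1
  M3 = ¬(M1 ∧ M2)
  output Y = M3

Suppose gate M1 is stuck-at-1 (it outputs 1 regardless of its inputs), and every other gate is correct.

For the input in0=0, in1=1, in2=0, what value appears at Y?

Propagate with M1 forced: M1=1 [stuck-at-1], M2=1, M3=0.
So Y = 0. (Without the fault it would be 1.)

0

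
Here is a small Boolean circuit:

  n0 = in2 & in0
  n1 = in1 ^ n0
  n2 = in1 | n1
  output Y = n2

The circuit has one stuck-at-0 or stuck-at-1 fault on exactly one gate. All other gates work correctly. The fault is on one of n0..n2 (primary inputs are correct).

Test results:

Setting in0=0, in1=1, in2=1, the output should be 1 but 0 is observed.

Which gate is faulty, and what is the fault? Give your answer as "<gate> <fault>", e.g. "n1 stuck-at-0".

Fault-free values for test 1 (in0=0, in1=1, in2=1): n0=0, n1=1, n2=1, giving Y=1. Observed 0.
Test 1: faults giving observed 0 are {n2 stuck-at-0}.
Only n2 stuck-at-0 is consistent with every test.

n2 stuck-at-0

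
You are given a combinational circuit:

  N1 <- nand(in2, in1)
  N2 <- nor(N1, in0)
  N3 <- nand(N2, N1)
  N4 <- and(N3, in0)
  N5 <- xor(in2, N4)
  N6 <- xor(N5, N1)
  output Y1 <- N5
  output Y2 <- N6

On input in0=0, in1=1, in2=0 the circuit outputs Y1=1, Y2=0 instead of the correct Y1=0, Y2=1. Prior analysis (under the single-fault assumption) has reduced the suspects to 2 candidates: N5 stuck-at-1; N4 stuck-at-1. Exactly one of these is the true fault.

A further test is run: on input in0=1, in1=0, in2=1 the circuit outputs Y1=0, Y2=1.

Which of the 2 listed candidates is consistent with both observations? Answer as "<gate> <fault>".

N4 stuck-at-1

Evaluate each candidate on input in0=1, in1=0, in2=1:
  N5 stuck-at-1: N1=1, N2=0, N3=1, N4=1, N5=1 [stuck-at-1], N6=0 → Y1=1, Y2=0 — eliminated
  N4 stuck-at-1: N1=1, N2=0, N3=1, N4=1 [stuck-at-1], N5=0, N6=1 → Y1=0, Y2=1 — matches
Only N4 stuck-at-1 reproduces the observed Y1=0, Y2=1.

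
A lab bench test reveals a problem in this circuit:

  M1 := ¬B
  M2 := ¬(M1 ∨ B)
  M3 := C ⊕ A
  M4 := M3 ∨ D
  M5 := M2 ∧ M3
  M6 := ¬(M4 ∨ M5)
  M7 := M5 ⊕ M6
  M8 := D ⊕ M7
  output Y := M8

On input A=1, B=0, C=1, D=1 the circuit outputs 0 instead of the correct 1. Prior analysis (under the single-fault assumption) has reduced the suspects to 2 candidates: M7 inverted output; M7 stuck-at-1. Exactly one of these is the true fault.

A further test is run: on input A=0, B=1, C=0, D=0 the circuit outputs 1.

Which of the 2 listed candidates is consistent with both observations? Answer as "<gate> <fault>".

Evaluate each candidate on input A=0, B=1, C=0, D=0:
  M7 inverted output: M1=0, M2=0, M3=0, M4=0, M5=0, M6=1, M7=0 [inverted output], M8=0 → 0 — eliminated
  M7 stuck-at-1: M1=0, M2=0, M3=0, M4=0, M5=0, M6=1, M7=1 [stuck-at-1], M8=1 → 1 — matches
Only M7 stuck-at-1 reproduces the observed 1.

M7 stuck-at-1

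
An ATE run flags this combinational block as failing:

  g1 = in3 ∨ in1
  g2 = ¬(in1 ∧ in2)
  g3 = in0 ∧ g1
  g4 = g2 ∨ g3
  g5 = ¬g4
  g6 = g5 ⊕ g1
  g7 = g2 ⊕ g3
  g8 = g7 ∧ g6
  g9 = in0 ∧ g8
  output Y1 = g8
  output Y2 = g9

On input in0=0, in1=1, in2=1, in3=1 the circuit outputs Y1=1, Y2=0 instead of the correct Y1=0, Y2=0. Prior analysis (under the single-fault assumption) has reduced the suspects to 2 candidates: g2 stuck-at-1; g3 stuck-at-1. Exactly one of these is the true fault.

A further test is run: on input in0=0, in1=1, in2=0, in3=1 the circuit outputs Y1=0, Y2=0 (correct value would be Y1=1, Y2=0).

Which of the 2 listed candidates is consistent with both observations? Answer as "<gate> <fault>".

g3 stuck-at-1

Evaluate each candidate on input in0=0, in1=1, in2=0, in3=1:
  g2 stuck-at-1: g1=1, g2=1 [stuck-at-1], g3=0, g4=1, g5=0, g6=1, g7=1, g8=1, g9=0 → Y1=1, Y2=0 — eliminated
  g3 stuck-at-1: g1=1, g2=1, g3=1 [stuck-at-1], g4=1, g5=0, g6=1, g7=0, g8=0, g9=0 → Y1=0, Y2=0 — matches
Only g3 stuck-at-1 reproduces the observed Y1=0, Y2=0.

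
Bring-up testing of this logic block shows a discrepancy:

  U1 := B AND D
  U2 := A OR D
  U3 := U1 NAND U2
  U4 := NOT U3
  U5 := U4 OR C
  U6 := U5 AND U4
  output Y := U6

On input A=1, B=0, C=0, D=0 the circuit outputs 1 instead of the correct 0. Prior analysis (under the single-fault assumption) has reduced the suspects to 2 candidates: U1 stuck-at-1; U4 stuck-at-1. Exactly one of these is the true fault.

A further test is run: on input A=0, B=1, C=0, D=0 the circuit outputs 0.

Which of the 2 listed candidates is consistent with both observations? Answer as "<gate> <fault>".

U1 stuck-at-1

Evaluate each candidate on input A=0, B=1, C=0, D=0:
  U1 stuck-at-1: U1=1 [stuck-at-1], U2=0, U3=1, U4=0, U5=0, U6=0 → 0 — matches
  U4 stuck-at-1: U1=0, U2=0, U3=1, U4=1 [stuck-at-1], U5=1, U6=1 → 1 — eliminated
Only U1 stuck-at-1 reproduces the observed 0.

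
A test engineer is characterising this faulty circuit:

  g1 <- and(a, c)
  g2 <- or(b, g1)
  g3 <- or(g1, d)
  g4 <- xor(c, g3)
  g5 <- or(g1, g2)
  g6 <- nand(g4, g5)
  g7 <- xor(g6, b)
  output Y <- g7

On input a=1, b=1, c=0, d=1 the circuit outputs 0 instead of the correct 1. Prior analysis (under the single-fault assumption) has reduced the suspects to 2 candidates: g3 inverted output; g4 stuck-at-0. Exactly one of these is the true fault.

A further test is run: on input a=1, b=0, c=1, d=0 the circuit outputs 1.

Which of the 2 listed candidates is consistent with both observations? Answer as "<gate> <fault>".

Evaluate each candidate on input a=1, b=0, c=1, d=0:
  g3 inverted output: g1=1, g2=1, g3=0 [inverted output], g4=1, g5=1, g6=0, g7=0 → 0 — eliminated
  g4 stuck-at-0: g1=1, g2=1, g3=1, g4=0 [stuck-at-0], g5=1, g6=1, g7=1 → 1 — matches
Only g4 stuck-at-0 reproduces the observed 1.

g4 stuck-at-0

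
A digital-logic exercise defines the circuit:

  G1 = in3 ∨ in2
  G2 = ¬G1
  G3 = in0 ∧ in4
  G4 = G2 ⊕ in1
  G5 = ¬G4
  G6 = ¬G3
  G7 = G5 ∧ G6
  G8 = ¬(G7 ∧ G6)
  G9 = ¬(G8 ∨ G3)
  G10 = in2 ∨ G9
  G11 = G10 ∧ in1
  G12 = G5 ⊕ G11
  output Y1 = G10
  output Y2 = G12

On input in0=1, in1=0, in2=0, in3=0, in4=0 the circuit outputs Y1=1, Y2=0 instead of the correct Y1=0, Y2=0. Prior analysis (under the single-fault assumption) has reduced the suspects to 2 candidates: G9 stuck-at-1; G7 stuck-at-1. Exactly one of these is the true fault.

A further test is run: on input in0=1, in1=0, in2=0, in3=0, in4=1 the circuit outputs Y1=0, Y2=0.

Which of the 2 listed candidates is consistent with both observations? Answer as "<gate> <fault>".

Evaluate each candidate on input in0=1, in1=0, in2=0, in3=0, in4=1:
  G9 stuck-at-1: G1=0, G2=1, G3=1, G4=1, G5=0, G6=0, G7=0, G8=1, G9=1 [stuck-at-1], G10=1, G11=0, G12=0 → Y1=1, Y2=0 — eliminated
  G7 stuck-at-1: G1=0, G2=1, G3=1, G4=1, G5=0, G6=0, G7=1 [stuck-at-1], G8=1, G9=0, G10=0, G11=0, G12=0 → Y1=0, Y2=0 — matches
Only G7 stuck-at-1 reproduces the observed Y1=0, Y2=0.

G7 stuck-at-1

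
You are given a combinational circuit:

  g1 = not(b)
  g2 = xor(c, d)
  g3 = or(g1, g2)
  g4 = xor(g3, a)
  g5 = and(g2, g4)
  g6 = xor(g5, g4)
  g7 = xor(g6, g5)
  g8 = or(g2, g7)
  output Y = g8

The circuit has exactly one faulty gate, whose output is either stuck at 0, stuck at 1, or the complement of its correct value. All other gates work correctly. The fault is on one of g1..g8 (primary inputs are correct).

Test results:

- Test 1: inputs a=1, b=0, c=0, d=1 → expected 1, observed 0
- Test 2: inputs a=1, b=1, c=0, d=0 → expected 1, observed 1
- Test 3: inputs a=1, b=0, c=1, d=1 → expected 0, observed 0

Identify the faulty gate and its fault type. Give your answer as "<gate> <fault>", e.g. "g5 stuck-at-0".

g2 stuck-at-0

Fault-free values for test 1 (a=1, b=0, c=0, d=1): g1=1, g2=1, g3=1, g4=0, g5=0, g6=0, g7=0, g8=1, giving Y=1. Observed 0.
Test 1: faults giving observed 0 are {g2 stuck-at-0, g2 inverted output, g8 stuck-at-0, g8 inverted output}.
Test 2 (a=1, b=1, c=0, d=0): fault-free g1=0, g2=0, g3=0, g4=1, g5=0, g6=1, g7=1, g8=1 → 1; observed 1. Eliminates g8 stuck-at-0, g8 inverted output.
Test 3 (a=1, b=0, c=1, d=1): fault-free g1=1, g2=0, g3=1, g4=0, g5=0, g6=0, g7=0, g8=0 → 0; observed 0. Eliminates g2 inverted output.
Only g2 stuck-at-0 is consistent with every test.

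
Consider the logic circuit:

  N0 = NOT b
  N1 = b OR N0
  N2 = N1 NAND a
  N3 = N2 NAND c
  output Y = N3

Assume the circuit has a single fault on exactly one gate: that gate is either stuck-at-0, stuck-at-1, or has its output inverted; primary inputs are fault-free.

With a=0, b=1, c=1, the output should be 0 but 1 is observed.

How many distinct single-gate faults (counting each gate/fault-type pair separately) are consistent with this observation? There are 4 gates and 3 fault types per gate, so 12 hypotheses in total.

4

Fault-free: N0=0, N1=1, N2=1, N3=0 → 0. Observed 1.
  N0 stuck-at-0: output 0 ✗
  N0 stuck-at-1: output 0 ✗
  N0 inverted output: output 0 ✗
  N1 stuck-at-0: output 0 ✗
  N1 stuck-at-1: output 0 ✗
  N1 inverted output: output 0 ✗
  N2 stuck-at-0: output 1 ✓
  N2 stuck-at-1: output 0 ✗
  N2 inverted output: output 1 ✓
  N3 stuck-at-0: output 0 ✗
  N3 stuck-at-1: output 1 ✓
  N3 inverted output: output 1 ✓
Consistent faults: {N2 stuck-at-0, N2 inverted output, N3 stuck-at-1, N3 inverted output} — 4 in all.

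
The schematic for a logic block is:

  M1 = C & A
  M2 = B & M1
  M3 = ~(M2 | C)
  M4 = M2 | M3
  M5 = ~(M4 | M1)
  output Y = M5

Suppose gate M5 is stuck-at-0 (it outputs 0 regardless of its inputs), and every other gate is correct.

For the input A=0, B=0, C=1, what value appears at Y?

0

Propagate with M5 forced: M1=0, M2=0, M3=0, M4=0, M5=0 [stuck-at-0].
So Y = 0. (Without the fault it would be 1.)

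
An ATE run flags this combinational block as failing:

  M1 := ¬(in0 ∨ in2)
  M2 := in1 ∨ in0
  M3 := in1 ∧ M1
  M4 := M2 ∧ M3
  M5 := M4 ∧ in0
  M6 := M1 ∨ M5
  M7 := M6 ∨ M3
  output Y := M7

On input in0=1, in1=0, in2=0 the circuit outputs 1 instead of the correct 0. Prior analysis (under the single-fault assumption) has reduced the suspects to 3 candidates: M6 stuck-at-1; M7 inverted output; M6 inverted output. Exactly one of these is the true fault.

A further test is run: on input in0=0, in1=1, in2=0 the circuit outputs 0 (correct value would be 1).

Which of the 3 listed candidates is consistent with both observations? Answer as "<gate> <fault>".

M7 inverted output

Evaluate each candidate on input in0=0, in1=1, in2=0:
  M6 stuck-at-1: M1=1, M2=1, M3=1, M4=1, M5=0, M6=1 [stuck-at-1], M7=1 → 1 — eliminated
  M7 inverted output: M1=1, M2=1, M3=1, M4=1, M5=0, M6=1, M7=0 [inverted output] → 0 — matches
  M6 inverted output: M1=1, M2=1, M3=1, M4=1, M5=0, M6=0 [inverted output], M7=1 → 1 — eliminated
Only M7 inverted output reproduces the observed 0.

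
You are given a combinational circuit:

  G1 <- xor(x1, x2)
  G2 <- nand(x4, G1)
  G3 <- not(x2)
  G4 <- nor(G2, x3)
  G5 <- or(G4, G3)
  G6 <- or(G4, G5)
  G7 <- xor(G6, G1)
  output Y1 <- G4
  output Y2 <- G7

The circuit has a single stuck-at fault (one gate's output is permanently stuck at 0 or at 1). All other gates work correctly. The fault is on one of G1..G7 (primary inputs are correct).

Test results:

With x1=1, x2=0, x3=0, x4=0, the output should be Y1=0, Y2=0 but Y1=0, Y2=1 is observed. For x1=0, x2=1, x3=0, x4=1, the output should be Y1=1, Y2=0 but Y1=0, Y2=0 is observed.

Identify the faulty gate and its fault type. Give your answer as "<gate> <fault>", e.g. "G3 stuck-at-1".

G1 stuck-at-0

Fault-free values for test 1 (x1=1, x2=0, x3=0, x4=0): G1=1, G2=1, G3=1, G4=0, G5=1, G6=1, G7=0, giving Y1=0, Y2=0. Observed Y1=0, Y2=1.
Test 1: faults giving observed Y1=0, Y2=1 are {G1 stuck-at-0, G3 stuck-at-0, G5 stuck-at-0, G6 stuck-at-0, G7 stuck-at-1}.
Test 2 (x1=0, x2=1, x3=0, x4=1): fault-free G1=1, G2=0, G3=0, G4=1, G5=1, G6=1, G7=0 → Y1=1, Y2=0; observed Y1=0, Y2=0. Eliminates G3 stuck-at-0, G5 stuck-at-0, G6 stuck-at-0, G7 stuck-at-1.
Only G1 stuck-at-0 is consistent with every test.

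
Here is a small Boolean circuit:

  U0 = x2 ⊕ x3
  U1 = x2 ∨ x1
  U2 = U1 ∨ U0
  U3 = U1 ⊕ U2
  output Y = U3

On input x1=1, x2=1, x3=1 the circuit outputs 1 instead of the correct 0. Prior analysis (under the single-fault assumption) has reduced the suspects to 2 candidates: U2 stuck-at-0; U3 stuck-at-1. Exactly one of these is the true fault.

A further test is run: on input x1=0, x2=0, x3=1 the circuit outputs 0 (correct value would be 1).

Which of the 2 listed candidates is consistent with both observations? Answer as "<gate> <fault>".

Evaluate each candidate on input x1=0, x2=0, x3=1:
  U2 stuck-at-0: U0=1, U1=0, U2=0 [stuck-at-0], U3=0 → 0 — matches
  U3 stuck-at-1: U0=1, U1=0, U2=1, U3=1 [stuck-at-1] → 1 — eliminated
Only U2 stuck-at-0 reproduces the observed 0.

U2 stuck-at-0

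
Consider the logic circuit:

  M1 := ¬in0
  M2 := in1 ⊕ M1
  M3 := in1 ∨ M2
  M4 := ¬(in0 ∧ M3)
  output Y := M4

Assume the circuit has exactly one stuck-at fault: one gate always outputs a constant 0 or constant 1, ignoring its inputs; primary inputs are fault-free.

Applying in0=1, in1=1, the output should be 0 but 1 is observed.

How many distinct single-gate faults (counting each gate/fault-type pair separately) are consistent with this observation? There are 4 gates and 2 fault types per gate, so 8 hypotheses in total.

2

Fault-free: M1=0, M2=1, M3=1, M4=0 → 0. Observed 1.
  M1 stuck-at-0: output 0 ✗
  M1 stuck-at-1: output 0 ✗
  M2 stuck-at-0: output 0 ✗
  M2 stuck-at-1: output 0 ✗
  M3 stuck-at-0: output 1 ✓
  M3 stuck-at-1: output 0 ✗
  M4 stuck-at-0: output 0 ✗
  M4 stuck-at-1: output 1 ✓
Consistent faults: {M3 stuck-at-0, M4 stuck-at-1} — 2 in all.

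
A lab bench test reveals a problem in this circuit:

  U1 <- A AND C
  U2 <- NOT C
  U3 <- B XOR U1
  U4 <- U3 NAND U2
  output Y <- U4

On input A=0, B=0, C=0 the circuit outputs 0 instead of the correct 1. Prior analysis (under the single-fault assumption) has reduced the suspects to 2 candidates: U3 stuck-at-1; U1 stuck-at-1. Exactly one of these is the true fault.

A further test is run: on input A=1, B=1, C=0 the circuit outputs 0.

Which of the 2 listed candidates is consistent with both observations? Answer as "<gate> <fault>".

U3 stuck-at-1

Evaluate each candidate on input A=1, B=1, C=0:
  U3 stuck-at-1: U1=0, U2=1, U3=1 [stuck-at-1], U4=0 → 0 — matches
  U1 stuck-at-1: U1=1 [stuck-at-1], U2=1, U3=0, U4=1 → 1 — eliminated
Only U3 stuck-at-1 reproduces the observed 0.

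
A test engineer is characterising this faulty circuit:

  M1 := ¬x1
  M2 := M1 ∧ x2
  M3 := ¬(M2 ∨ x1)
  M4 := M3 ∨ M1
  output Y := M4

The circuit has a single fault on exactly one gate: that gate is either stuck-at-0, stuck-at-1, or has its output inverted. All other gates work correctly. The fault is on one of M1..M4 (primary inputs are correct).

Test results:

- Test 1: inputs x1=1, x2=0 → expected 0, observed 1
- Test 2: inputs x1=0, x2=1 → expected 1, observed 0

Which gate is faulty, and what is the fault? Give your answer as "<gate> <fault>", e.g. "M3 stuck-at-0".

M4 inverted output

Fault-free values for test 1 (x1=1, x2=0): M1=0, M2=0, M3=0, M4=0, giving Y=0. Observed 1.
Test 1: faults giving observed 1 are {M1 stuck-at-1, M1 inverted output, M3 stuck-at-1, M3 inverted output, M4 stuck-at-1, M4 inverted output}.
Test 2 (x1=0, x2=1): fault-free M1=1, M2=1, M3=0, M4=1 → 1; observed 0. Eliminates M1 stuck-at-1, M1 inverted output, M3 stuck-at-1, M3 inverted output, M4 stuck-at-1.
Only M4 inverted output is consistent with every test.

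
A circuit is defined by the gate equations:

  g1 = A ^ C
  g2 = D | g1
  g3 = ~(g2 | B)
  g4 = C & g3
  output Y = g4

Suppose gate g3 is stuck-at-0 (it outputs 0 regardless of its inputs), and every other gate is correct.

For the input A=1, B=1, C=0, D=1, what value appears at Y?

Propagate with g3 forced: g1=1, g2=1, g3=0 [stuck-at-0], g4=0.
So Y = 0. (Same as the fault-free value — the fault is masked on this input.)

0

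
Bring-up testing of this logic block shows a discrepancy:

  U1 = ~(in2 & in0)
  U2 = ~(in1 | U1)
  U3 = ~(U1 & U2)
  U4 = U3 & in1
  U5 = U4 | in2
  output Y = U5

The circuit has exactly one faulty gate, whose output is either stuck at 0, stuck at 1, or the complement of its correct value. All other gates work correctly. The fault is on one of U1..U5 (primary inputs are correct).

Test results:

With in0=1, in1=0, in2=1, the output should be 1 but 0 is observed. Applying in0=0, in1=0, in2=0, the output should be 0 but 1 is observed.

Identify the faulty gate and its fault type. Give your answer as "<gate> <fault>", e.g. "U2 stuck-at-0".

U5 inverted output

Fault-free values for test 1 (in0=1, in1=0, in2=1): U1=0, U2=1, U3=1, U4=0, U5=1, giving Y=1. Observed 0.
Test 1: faults giving observed 0 are {U5 stuck-at-0, U5 inverted output}.
Test 2 (in0=0, in1=0, in2=0): fault-free U1=1, U2=0, U3=1, U4=0, U5=0 → 0; observed 1. Eliminates U5 stuck-at-0.
Only U5 inverted output is consistent with every test.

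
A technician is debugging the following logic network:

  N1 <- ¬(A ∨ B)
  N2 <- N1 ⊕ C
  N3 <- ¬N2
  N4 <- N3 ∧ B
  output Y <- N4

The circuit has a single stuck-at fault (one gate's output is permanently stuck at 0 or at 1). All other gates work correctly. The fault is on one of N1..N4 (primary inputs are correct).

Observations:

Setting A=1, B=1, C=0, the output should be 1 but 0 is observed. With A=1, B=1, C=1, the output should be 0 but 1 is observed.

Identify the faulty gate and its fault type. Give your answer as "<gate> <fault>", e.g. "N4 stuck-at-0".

N1 stuck-at-1

Fault-free values for test 1 (A=1, B=1, C=0): N1=0, N2=0, N3=1, N4=1, giving Y=1. Observed 0.
Test 1: faults giving observed 0 are {N1 stuck-at-1, N2 stuck-at-1, N3 stuck-at-0, N4 stuck-at-0}.
Test 2 (A=1, B=1, C=1): fault-free N1=0, N2=1, N3=0, N4=0 → 0; observed 1. Eliminates N2 stuck-at-1, N3 stuck-at-0, N4 stuck-at-0.
Only N1 stuck-at-1 is consistent with every test.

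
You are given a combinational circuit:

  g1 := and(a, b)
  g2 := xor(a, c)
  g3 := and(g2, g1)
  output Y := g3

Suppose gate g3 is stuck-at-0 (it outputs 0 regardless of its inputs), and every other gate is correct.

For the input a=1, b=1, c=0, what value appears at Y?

0

Propagate with g3 forced: g1=1, g2=1, g3=0 [stuck-at-0].
So Y = 0. (Without the fault it would be 1.)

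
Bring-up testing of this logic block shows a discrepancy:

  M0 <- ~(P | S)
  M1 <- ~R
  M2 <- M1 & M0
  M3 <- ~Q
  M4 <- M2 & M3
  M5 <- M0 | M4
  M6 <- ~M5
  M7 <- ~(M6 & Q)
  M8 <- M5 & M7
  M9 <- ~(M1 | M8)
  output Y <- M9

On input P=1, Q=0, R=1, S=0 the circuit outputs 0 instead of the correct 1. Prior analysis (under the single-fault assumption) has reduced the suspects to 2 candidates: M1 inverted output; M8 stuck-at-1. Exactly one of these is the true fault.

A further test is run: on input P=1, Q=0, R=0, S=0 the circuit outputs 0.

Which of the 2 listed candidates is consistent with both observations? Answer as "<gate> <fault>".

Evaluate each candidate on input P=1, Q=0, R=0, S=0:
  M1 inverted output: M0=0, M1=0 [inverted output], M2=0, M3=1, M4=0, M5=0, M6=1, M7=1, M8=0, M9=1 → 1 — eliminated
  M8 stuck-at-1: M0=0, M1=1, M2=0, M3=1, M4=0, M5=0, M6=1, M7=1, M8=1 [stuck-at-1], M9=0 → 0 — matches
Only M8 stuck-at-1 reproduces the observed 0.

M8 stuck-at-1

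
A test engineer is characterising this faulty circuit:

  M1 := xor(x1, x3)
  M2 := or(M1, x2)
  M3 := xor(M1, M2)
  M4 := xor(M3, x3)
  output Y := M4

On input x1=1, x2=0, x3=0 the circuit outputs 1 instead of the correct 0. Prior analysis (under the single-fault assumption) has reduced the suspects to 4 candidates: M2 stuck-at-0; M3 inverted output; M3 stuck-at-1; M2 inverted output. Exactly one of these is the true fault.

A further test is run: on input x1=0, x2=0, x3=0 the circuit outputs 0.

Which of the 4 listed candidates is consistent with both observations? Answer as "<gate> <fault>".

Evaluate each candidate on input x1=0, x2=0, x3=0:
  M2 stuck-at-0: M1=0, M2=0 [stuck-at-0], M3=0, M4=0 → 0 — matches
  M3 inverted output: M1=0, M2=0, M3=1 [inverted output], M4=1 → 1 — eliminated
  M3 stuck-at-1: M1=0, M2=0, M3=1 [stuck-at-1], M4=1 → 1 — eliminated
  M2 inverted output: M1=0, M2=1 [inverted output], M3=1, M4=1 → 1 — eliminated
Only M2 stuck-at-0 reproduces the observed 0.

M2 stuck-at-0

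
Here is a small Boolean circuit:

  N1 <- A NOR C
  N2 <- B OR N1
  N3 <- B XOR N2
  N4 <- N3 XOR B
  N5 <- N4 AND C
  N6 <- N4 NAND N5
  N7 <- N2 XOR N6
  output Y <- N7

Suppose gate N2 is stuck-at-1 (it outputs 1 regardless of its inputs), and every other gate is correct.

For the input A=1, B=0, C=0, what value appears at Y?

0

Propagate with N2 forced: N1=0, N2=1 [stuck-at-1], N3=1, N4=1, N5=0, N6=1, N7=0.
So Y = 0. (Without the fault it would be 1.)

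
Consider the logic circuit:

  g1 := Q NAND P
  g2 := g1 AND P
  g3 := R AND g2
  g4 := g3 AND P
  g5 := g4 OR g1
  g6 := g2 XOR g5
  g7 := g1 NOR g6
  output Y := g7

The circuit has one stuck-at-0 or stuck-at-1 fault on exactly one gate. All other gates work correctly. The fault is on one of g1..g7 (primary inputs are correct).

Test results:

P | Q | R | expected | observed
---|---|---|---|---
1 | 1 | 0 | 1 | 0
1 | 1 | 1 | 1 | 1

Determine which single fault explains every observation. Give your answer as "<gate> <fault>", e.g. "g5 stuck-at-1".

g2 stuck-at-1

Fault-free values for test 1 (P=1, Q=1, R=0): g1=0, g2=0, g3=0, g4=0, g5=0, g6=0, g7=1, giving Y=1. Observed 0.
Test 1: faults giving observed 0 are {g1 stuck-at-1, g2 stuck-at-1, g3 stuck-at-1, g4 stuck-at-1, g5 stuck-at-1, g6 stuck-at-1, g7 stuck-at-0}.
Test 2 (P=1, Q=1, R=1): fault-free g1=0, g2=0, g3=0, g4=0, g5=0, g6=0, g7=1 → 1; observed 1. Eliminates g1 stuck-at-1, g3 stuck-at-1, g4 stuck-at-1, g5 stuck-at-1, g6 stuck-at-1, g7 stuck-at-0.
Only g2 stuck-at-1 is consistent with every test.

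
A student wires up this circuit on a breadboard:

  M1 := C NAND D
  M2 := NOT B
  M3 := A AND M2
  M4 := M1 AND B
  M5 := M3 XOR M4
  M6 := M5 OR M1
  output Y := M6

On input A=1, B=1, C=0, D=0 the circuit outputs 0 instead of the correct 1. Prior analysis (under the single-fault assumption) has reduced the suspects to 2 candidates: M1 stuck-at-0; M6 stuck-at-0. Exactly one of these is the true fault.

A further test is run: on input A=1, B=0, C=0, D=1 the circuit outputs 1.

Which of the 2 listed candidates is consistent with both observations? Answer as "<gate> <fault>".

M1 stuck-at-0

Evaluate each candidate on input A=1, B=0, C=0, D=1:
  M1 stuck-at-0: M1=0 [stuck-at-0], M2=1, M3=1, M4=0, M5=1, M6=1 → 1 — matches
  M6 stuck-at-0: M1=1, M2=1, M3=1, M4=0, M5=1, M6=0 [stuck-at-0] → 0 — eliminated
Only M1 stuck-at-0 reproduces the observed 1.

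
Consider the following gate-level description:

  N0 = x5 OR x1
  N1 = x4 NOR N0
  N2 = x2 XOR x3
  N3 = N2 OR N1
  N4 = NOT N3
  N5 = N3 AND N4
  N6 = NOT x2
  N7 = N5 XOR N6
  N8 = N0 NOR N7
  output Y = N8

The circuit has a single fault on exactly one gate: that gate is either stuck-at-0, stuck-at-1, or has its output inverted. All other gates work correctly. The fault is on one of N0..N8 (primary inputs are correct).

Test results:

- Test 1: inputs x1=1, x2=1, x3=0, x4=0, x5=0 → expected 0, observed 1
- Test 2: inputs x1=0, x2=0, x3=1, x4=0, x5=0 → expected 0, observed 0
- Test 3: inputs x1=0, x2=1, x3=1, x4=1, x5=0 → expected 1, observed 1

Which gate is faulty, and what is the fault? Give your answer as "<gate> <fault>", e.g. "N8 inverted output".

Fault-free values for test 1 (x1=1, x2=1, x3=0, x4=0, x5=0): N0=1, N1=0, N2=1, N3=1, N4=0, N5=0, N6=0, N7=0, N8=0, giving Y=0. Observed 1.
Test 1: faults giving observed 1 are {N0 stuck-at-0, N0 inverted output, N8 stuck-at-1, N8 inverted output}.
Test 2 (x1=0, x2=0, x3=1, x4=0, x5=0): fault-free N0=0, N1=1, N2=1, N3=1, N4=0, N5=0, N6=1, N7=1, N8=0 → 0; observed 0. Eliminates N8 stuck-at-1, N8 inverted output.
Test 3 (x1=0, x2=1, x3=1, x4=1, x5=0): fault-free N0=0, N1=0, N2=0, N3=0, N4=1, N5=0, N6=0, N7=0, N8=1 → 1; observed 1. Eliminates N0 inverted output.
Only N0 stuck-at-0 is consistent with every test.

N0 stuck-at-0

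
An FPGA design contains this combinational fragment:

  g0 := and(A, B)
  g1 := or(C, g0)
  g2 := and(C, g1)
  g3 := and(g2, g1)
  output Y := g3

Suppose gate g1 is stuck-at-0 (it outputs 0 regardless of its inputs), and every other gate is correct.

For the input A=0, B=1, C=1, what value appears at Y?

0

Propagate with g1 forced: g0=0, g1=0 [stuck-at-0], g2=0, g3=0.
So Y = 0. (Without the fault it would be 1.)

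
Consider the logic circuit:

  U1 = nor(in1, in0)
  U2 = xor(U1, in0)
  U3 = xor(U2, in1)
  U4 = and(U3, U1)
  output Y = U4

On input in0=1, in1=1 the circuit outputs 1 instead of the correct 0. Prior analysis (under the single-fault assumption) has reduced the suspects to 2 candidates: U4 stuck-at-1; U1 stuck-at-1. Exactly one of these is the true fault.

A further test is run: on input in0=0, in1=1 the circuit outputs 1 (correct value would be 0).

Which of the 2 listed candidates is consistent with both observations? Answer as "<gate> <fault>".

Evaluate each candidate on input in0=0, in1=1:
  U4 stuck-at-1: U1=0, U2=0, U3=1, U4=1 [stuck-at-1] → 1 — matches
  U1 stuck-at-1: U1=1 [stuck-at-1], U2=1, U3=0, U4=0 → 0 — eliminated
Only U4 stuck-at-1 reproduces the observed 1.

U4 stuck-at-1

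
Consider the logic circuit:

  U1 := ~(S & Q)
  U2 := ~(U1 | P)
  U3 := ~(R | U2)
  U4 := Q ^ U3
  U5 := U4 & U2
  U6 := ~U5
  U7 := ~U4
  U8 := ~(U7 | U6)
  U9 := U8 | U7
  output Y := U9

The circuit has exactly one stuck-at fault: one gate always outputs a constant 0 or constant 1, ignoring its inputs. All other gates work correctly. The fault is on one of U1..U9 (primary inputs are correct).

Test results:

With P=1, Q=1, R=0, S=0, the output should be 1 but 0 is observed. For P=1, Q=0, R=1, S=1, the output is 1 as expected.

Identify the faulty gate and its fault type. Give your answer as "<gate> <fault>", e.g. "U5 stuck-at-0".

Fault-free values for test 1 (P=1, Q=1, R=0, S=0): U1=1, U2=0, U3=1, U4=0, U5=0, U6=1, U7=1, U8=0, U9=1, giving Y=1. Observed 0.
Test 1: faults giving observed 0 are {U3 stuck-at-0, U4 stuck-at-1, U7 stuck-at-0, U9 stuck-at-0}.
Test 2 (P=1, Q=0, R=1, S=1): fault-free U1=1, U2=0, U3=0, U4=0, U5=0, U6=1, U7=1, U8=0, U9=1 → 1; observed 1. Eliminates U4 stuck-at-1, U7 stuck-at-0, U9 stuck-at-0.
Only U3 stuck-at-0 is consistent with every test.

U3 stuck-at-0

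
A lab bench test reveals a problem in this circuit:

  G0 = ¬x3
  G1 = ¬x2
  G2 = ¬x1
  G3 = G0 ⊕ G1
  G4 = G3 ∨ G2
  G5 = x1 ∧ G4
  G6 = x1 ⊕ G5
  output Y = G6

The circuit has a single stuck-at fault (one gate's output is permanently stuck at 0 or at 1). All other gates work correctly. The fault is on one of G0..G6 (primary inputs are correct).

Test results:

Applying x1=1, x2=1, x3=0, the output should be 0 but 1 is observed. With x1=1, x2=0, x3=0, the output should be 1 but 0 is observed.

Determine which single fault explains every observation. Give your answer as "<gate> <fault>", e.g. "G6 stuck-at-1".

Fault-free values for test 1 (x1=1, x2=1, x3=0): G0=1, G1=0, G2=0, G3=1, G4=1, G5=1, G6=0, giving Y=0. Observed 1.
Test 1: faults giving observed 1 are {G0 stuck-at-0, G1 stuck-at-1, G3 stuck-at-0, G4 stuck-at-0, G5 stuck-at-0, G6 stuck-at-1}.
Test 2 (x1=1, x2=0, x3=0): fault-free G0=1, G1=1, G2=0, G3=0, G4=0, G5=0, G6=1 → 1; observed 0. Eliminates G1 stuck-at-1, G3 stuck-at-0, G4 stuck-at-0, G5 stuck-at-0, G6 stuck-at-1.
Only G0 stuck-at-0 is consistent with every test.

G0 stuck-at-0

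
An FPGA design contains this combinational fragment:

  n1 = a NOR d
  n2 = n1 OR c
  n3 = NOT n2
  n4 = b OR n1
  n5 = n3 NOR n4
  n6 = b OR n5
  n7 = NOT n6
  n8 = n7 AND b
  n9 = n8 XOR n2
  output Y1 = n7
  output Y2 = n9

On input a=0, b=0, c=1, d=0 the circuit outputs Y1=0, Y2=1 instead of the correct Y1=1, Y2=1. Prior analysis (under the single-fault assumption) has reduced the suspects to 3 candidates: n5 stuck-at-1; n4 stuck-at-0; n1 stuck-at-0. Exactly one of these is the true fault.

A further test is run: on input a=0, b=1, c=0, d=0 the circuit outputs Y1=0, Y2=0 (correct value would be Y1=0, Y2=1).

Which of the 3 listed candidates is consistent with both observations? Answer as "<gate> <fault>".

Evaluate each candidate on input a=0, b=1, c=0, d=0:
  n5 stuck-at-1: n1=1, n2=1, n3=0, n4=1, n5=1 [stuck-at-1], n6=1, n7=0, n8=0, n9=1 → Y1=0, Y2=1 — eliminated
  n4 stuck-at-0: n1=1, n2=1, n3=0, n4=0 [stuck-at-0], n5=1, n6=1, n7=0, n8=0, n9=1 → Y1=0, Y2=1 — eliminated
  n1 stuck-at-0: n1=0 [stuck-at-0], n2=0, n3=1, n4=1, n5=0, n6=1, n7=0, n8=0, n9=0 → Y1=0, Y2=0 — matches
Only n1 stuck-at-0 reproduces the observed Y1=0, Y2=0.

n1 stuck-at-0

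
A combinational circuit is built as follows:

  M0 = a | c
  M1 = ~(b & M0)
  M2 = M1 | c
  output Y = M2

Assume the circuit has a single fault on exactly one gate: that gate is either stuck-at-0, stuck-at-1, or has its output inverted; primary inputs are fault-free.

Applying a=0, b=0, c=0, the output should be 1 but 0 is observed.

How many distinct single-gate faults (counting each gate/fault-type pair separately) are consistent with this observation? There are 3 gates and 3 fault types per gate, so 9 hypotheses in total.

4

Fault-free: M0=0, M1=1, M2=1 → 1. Observed 0.
  M0 stuck-at-0: output 1 ✗
  M0 stuck-at-1: output 1 ✗
  M0 inverted output: output 1 ✗
  M1 stuck-at-0: output 0 ✓
  M1 stuck-at-1: output 1 ✗
  M1 inverted output: output 0 ✓
  M2 stuck-at-0: output 0 ✓
  M2 stuck-at-1: output 1 ✗
  M2 inverted output: output 0 ✓
Consistent faults: {M1 stuck-at-0, M1 inverted output, M2 stuck-at-0, M2 inverted output} — 4 in all.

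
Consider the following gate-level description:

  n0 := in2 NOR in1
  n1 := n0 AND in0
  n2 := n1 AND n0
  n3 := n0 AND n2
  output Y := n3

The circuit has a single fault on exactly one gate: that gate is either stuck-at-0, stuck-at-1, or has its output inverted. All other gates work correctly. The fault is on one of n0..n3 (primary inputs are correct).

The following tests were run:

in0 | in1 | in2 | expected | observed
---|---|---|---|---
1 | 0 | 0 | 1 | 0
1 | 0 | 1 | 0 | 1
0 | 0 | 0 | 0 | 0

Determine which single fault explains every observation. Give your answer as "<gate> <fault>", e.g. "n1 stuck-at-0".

n0 inverted output

Fault-free values for test 1 (in0=1, in1=0, in2=0): n0=1, n1=1, n2=1, n3=1, giving Y=1. Observed 0.
Test 1: faults giving observed 0 are {n0 stuck-at-0, n0 inverted output, n1 stuck-at-0, n1 inverted output, n2 stuck-at-0, n2 inverted output, n3 stuck-at-0, n3 inverted output}.
Test 2 (in0=1, in1=0, in2=1): fault-free n0=0, n1=0, n2=0, n3=0 → 0; observed 1. Eliminates n0 stuck-at-0, n1 stuck-at-0, n1 inverted output, n2 stuck-at-0, n2 inverted output, n3 stuck-at-0.
Test 3 (in0=0, in1=0, in2=0): fault-free n0=1, n1=0, n2=0, n3=0 → 0; observed 0. Eliminates n3 inverted output.
Only n0 inverted output is consistent with every test.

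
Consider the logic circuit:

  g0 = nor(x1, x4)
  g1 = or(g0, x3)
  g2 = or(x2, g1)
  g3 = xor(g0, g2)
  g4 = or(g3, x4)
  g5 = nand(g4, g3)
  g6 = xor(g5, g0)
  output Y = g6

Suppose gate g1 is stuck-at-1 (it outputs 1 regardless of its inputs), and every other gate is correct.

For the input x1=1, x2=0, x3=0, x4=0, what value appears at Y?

0

Propagate with g1 forced: g0=0, g1=1 [stuck-at-1], g2=1, g3=1, g4=1, g5=0, g6=0.
So Y = 0. (Without the fault it would be 1.)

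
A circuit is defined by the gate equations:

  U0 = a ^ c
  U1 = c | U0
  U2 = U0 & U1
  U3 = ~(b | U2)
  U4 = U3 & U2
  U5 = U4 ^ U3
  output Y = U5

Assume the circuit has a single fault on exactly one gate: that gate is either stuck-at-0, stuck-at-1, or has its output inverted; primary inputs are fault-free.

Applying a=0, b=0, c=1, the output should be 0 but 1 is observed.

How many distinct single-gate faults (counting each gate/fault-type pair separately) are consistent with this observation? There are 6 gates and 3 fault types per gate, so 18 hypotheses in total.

Fault-free: U0=1, U1=1, U2=1, U3=0, U4=0, U5=0 → 0. Observed 1.
  U0: stuck-at-0, inverted output ✓; others ✗
  U1: stuck-at-0, inverted output ✓; others ✗
  U2: stuck-at-0, inverted output ✓; others ✗
  U3: none of the 3 fault types match ✗
  U4: stuck-at-1, inverted output ✓; others ✗
  U5: stuck-at-1, inverted output ✓; others ✗
Consistent faults: {U0 stuck-at-0, U0 inverted output, U1 stuck-at-0, U1 inverted output, U2 stuck-at-0, U2 inverted output, U4 stuck-at-1, U4 inverted output, U5 stuck-at-1, U5 inverted output} — 10 in all.

10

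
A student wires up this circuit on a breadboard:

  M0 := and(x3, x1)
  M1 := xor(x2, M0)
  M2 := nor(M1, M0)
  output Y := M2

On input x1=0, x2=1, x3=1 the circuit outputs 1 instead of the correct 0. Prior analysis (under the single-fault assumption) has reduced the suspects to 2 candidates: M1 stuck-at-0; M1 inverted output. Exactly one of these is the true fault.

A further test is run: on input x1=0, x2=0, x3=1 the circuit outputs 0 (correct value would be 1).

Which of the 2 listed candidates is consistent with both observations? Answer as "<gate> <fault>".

M1 inverted output

Evaluate each candidate on input x1=0, x2=0, x3=1:
  M1 stuck-at-0: M0=0, M1=0 [stuck-at-0], M2=1 → 1 — eliminated
  M1 inverted output: M0=0, M1=1 [inverted output], M2=0 → 0 — matches
Only M1 inverted output reproduces the observed 0.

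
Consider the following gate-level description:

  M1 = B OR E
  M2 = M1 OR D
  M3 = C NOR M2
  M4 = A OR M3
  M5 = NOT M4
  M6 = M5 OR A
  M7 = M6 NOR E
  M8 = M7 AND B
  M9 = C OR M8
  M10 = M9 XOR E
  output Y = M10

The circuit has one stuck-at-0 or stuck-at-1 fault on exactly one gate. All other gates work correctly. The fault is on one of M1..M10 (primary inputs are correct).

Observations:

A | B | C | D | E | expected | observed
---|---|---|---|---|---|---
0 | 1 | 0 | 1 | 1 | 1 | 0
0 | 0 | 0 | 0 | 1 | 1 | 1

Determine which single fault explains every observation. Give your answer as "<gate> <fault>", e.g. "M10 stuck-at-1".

M7 stuck-at-1

Fault-free values for test 1 (A=0, B=1, C=0, D=1, E=1): M1=1, M2=1, M3=0, M4=0, M5=1, M6=1, M7=0, M8=0, M9=0, M10=1, giving Y=1. Observed 0.
Test 1: faults giving observed 0 are {M7 stuck-at-1, M8 stuck-at-1, M9 stuck-at-1, M10 stuck-at-0}.
Test 2 (A=0, B=0, C=0, D=0, E=1): fault-free M1=1, M2=1, M3=0, M4=0, M5=1, M6=1, M7=0, M8=0, M9=0, M10=1 → 1; observed 1. Eliminates M8 stuck-at-1, M9 stuck-at-1, M10 stuck-at-0.
Only M7 stuck-at-1 is consistent with every test.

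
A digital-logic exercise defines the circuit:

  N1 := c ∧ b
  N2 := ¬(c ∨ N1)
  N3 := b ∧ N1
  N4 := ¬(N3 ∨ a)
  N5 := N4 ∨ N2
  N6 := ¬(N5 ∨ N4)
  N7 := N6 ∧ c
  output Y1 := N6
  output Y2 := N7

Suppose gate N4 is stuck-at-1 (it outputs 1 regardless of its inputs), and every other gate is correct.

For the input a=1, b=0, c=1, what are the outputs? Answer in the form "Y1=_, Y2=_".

Propagate with N4 forced: N1=0, N2=0, N3=0, N4=1 [stuck-at-1], N5=1, N6=0, N7=0.
So the outputs are Y1=0, Y2=0. (Without the fault they would be Y1=1, Y2=1.)

Y1=0, Y2=0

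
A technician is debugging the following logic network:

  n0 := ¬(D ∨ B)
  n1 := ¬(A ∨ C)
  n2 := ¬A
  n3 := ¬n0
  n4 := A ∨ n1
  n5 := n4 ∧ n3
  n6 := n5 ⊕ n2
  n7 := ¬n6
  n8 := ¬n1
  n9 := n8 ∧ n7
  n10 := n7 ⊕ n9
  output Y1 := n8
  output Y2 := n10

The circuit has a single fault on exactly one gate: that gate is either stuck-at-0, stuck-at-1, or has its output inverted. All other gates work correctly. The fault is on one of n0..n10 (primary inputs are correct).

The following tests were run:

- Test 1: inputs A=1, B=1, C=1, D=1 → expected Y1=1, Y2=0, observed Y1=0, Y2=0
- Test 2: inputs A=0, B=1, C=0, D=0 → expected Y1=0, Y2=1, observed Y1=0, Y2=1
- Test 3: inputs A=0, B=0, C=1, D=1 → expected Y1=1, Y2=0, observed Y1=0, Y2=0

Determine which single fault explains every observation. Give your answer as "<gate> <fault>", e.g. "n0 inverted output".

Fault-free values for test 1 (A=1, B=1, C=1, D=1): n0=0, n1=0, n2=0, n3=1, n4=1, n5=1, n6=1, n7=0, n8=1, n9=0, n10=0, giving Y1=1, Y2=0. Observed Y1=0, Y2=0.
Test 1: faults giving observed Y1=0, Y2=0 are {n1 stuck-at-1, n1 inverted output, n8 stuck-at-0, n8 inverted output}.
Test 2 (A=0, B=1, C=0, D=0): fault-free n0=0, n1=1, n2=1, n3=1, n4=1, n5=1, n6=0, n7=1, n8=0, n9=0, n10=1 → Y1=0, Y2=1; observed Y1=0, Y2=1. Eliminates n1 inverted output, n8 inverted output.
Test 3 (A=0, B=0, C=1, D=1): fault-free n0=0, n1=0, n2=1, n3=1, n4=0, n5=0, n6=1, n7=0, n8=1, n9=0, n10=0 → Y1=1, Y2=0; observed Y1=0, Y2=0. Eliminates n1 stuck-at-1.
Only n8 stuck-at-0 is consistent with every test.

n8 stuck-at-0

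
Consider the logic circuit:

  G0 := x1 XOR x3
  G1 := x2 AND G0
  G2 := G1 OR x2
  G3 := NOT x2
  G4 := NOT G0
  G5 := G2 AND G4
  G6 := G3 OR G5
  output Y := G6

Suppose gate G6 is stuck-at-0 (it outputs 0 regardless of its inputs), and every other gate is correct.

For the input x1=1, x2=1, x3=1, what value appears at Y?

Propagate with G6 forced: G0=0, G1=0, G2=1, G3=0, G4=1, G5=1, G6=0 [stuck-at-0].
So Y = 0. (Without the fault it would be 1.)

0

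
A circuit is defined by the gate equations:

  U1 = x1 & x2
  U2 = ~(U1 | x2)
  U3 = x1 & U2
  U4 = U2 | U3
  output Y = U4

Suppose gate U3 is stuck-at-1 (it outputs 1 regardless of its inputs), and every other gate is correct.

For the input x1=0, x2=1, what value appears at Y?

Propagate with U3 forced: U1=0, U2=0, U3=1 [stuck-at-1], U4=1.
So Y = 1. (Without the fault it would be 0.)

1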